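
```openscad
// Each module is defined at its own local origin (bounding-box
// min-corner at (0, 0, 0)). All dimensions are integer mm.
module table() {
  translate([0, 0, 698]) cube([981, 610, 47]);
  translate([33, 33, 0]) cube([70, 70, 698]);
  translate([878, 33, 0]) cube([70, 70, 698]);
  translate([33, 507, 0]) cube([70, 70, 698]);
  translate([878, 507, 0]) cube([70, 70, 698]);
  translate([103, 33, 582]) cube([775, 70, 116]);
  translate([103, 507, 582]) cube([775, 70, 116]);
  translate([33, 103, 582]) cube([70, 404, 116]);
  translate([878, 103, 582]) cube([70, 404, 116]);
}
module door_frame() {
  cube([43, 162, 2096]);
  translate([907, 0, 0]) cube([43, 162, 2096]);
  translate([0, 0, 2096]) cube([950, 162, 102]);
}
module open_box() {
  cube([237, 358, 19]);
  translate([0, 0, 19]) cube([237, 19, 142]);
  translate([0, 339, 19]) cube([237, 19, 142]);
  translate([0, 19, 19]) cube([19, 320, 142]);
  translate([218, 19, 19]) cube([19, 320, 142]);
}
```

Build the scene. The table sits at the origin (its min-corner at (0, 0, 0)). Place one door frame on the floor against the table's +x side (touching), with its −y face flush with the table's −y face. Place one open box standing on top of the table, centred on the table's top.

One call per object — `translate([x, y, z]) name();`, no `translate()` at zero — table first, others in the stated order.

table();
translate([981, 0, 0]) door_frame();
translate([372, 126, 745]) open_box();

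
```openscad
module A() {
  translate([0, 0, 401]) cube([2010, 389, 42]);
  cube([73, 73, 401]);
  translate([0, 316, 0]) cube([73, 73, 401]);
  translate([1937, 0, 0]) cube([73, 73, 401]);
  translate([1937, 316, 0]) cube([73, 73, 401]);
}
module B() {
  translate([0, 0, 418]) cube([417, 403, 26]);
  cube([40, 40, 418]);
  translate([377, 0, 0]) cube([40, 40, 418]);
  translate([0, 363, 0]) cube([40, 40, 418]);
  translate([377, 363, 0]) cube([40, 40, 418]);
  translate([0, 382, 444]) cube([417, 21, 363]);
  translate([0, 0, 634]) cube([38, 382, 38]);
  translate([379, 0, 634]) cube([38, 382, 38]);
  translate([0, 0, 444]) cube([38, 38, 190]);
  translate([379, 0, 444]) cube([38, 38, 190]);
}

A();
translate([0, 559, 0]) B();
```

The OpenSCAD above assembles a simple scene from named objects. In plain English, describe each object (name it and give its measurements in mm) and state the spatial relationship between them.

A is a bench: a 2010×389 mm seat slab, 42 mm thick, top at z = 443 mm, on four 73×73 mm square legs flush with the seat corners and standing on z = 0.

B is a chair. The seat is a 417×403×26 mm slab with its top at z = 444 mm, on four 40×40 mm corner legs (flush with the seat edges, standing on z = 0). A flat backrest 21 mm thick, 363 mm tall, spans the full seat width and rises from the seat top along its +y edge, rear face flush with the rear of the seat. Two armrests of 38×38 mm section run along each side from the seat's front edge to the front of the backrest, top faces 228 mm above the seat top and outer faces flush with the seat's x-edges; a 38×38 mm post under the front of each armrest stands on the seat at the front corner.

The chair is on the floor beside the bench on its +y side.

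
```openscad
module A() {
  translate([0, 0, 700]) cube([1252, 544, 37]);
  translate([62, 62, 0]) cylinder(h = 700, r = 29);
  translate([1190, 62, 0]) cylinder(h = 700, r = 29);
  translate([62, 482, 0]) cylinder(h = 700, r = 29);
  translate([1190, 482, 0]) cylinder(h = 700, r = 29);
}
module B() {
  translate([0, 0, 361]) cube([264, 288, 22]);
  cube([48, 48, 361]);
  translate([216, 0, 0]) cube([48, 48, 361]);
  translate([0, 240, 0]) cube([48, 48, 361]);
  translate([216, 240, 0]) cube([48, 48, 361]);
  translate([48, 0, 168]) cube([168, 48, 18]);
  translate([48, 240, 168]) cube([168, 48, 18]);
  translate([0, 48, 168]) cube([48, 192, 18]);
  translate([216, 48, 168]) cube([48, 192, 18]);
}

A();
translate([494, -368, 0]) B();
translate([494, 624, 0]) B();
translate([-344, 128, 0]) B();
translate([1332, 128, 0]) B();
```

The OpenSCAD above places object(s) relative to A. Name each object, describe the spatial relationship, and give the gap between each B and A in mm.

A is a table. B is a stool. Four stools sit around the table at the −y, +y, −x, +x sides. The gap between each stool and the table is 80 mm.

Each stool's nearest face is 80 mm from the table's bounding box.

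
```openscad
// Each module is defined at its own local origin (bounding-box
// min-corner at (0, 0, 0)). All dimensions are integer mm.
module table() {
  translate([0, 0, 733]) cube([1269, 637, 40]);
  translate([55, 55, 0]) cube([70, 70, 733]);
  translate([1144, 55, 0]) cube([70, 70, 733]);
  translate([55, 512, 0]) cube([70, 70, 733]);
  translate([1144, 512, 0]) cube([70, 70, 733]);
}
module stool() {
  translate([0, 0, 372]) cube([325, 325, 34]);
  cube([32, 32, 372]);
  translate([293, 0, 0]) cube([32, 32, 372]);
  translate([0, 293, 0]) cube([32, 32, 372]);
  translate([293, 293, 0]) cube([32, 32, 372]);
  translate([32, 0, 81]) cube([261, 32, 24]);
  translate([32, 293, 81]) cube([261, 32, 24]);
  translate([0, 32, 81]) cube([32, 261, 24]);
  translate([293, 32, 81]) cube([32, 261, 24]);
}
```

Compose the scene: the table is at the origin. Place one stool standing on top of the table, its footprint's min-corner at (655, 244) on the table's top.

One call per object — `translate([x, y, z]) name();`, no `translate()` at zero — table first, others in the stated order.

table();
translate([655, 244, 773]) stool();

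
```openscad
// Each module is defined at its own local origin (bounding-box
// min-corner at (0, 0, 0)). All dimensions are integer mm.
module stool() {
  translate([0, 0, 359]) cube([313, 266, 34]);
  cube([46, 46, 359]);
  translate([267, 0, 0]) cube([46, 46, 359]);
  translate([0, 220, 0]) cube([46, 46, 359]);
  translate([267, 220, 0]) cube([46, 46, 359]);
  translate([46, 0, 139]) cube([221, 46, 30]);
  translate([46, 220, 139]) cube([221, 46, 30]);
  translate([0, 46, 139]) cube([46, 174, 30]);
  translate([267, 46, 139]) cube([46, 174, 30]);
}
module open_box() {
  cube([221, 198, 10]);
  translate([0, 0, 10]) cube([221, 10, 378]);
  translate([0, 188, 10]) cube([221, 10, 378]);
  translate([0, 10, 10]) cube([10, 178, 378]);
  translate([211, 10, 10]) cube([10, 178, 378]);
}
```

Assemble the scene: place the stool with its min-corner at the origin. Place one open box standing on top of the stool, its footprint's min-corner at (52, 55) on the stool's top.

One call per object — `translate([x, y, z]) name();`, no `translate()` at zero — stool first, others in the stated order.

stool();
translate([52, 55, 393]) open_box();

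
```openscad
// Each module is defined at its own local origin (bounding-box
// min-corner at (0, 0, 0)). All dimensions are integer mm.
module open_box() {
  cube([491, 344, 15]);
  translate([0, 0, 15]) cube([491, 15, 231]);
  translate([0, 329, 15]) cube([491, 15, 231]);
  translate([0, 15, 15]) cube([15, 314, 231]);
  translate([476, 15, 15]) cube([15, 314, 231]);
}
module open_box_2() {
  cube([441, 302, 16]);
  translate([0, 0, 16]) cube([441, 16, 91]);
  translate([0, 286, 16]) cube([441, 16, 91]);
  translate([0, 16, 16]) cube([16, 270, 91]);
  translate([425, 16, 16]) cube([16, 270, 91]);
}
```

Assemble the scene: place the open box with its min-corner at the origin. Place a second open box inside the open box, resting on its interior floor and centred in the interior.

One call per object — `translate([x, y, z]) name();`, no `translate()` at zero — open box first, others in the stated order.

open_box();
translate([25, 21, 15]) open_box_2();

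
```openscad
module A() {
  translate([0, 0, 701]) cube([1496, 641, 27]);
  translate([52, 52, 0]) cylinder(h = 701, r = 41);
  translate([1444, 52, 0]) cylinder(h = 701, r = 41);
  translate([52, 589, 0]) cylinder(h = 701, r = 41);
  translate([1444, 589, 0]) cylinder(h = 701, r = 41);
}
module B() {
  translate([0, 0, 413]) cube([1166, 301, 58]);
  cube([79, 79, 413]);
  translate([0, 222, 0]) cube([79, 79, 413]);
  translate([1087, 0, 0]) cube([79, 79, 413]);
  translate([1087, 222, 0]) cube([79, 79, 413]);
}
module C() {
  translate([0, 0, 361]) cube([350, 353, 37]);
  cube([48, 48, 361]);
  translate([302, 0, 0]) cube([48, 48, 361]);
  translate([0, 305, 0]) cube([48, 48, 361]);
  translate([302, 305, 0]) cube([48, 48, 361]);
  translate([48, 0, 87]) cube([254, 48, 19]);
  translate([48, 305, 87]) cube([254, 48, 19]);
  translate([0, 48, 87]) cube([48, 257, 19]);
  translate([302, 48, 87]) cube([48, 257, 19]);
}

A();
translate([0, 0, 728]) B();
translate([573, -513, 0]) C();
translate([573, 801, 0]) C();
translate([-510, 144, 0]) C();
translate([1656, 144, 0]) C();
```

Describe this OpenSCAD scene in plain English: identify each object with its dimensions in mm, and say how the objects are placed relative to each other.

A is a rectangular dining table. The top is 1496×641×27 mm with its upper surface at z = 728 mm. It stands on four round legs of 82 mm diameter, each leg's bounding box inset 11 mm from the nearest pair of top edges, running from the floor to the underside of the top.

B is a bench: a 1166×301 mm seat slab, 58 mm thick, top at z = 471 mm, on four 79×79 mm square legs flush with the seat corners and standing on z = 0.

C is a four-legged stool. The seat is a 350×353×37 mm slab whose top surface is at z = 398 mm; four square legs, each 48×48 mm in cross-section, run from the floor (z = 0) to the underside of the seat, each flush with a corner of the seat. Four stretchers, 48 mm wide and 19 mm tall, connect adjacent legs with their undersides at z = 87 mm, each running between the inner faces of the legs it joins and aligned with the legs' outer faces on the other axis.

The bench is on top of the table. Four stools sit around the table at the −y, +y, −x, +x sides.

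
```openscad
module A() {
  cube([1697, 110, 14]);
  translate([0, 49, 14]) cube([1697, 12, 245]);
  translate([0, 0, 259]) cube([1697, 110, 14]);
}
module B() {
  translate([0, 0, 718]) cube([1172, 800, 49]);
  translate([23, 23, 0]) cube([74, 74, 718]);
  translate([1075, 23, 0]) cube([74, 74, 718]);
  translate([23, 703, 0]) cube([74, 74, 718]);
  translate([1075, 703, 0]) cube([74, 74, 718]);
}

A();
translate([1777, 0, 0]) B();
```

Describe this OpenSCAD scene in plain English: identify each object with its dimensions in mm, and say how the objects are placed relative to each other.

A is an I-beam lying along x, 1697 mm long. Overall section height 273 mm. Two flanges 110 mm wide (y) and 14 mm thick, one on the floor and one at the top; a web 12 mm thick runs between them, centred on the flange width.

B is a table with a 1172×800 mm rectangular top, 49 mm thick, top surface at z = 767 mm, supported by four 74×74 mm square legs, each inset 23 mm from the nearest pair of top edges, running from the floor.

The table is on the floor beside the I-beam on its +x side.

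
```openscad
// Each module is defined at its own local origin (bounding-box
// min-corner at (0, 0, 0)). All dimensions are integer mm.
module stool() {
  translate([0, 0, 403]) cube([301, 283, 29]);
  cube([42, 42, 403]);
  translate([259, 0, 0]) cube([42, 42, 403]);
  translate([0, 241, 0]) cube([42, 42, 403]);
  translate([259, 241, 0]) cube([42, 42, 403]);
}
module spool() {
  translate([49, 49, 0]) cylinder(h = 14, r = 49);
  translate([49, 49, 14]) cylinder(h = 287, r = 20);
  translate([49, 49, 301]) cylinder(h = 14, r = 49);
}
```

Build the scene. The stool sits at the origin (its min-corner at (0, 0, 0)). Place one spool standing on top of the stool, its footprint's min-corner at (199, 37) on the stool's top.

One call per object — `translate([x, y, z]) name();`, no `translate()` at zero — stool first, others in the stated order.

stool();
translate([199, 37, 432]) spool();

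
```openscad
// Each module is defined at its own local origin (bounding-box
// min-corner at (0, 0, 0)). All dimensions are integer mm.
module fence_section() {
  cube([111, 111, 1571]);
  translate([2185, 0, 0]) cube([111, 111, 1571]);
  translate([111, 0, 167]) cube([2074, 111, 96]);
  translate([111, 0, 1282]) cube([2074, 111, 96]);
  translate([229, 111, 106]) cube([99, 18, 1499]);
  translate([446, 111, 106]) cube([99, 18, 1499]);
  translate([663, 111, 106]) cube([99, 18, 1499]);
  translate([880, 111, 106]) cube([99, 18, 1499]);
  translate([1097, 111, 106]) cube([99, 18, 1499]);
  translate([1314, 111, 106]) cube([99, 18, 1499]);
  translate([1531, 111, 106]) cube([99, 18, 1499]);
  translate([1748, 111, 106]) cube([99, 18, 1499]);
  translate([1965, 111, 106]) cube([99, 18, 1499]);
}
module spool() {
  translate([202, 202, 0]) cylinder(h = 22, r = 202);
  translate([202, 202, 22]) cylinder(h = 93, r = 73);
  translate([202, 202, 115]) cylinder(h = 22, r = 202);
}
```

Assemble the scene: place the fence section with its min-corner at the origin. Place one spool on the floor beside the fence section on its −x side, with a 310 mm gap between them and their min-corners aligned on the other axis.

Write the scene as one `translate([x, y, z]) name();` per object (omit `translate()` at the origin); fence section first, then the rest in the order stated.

fence_section();
translate([-714, 0, 0]) spool();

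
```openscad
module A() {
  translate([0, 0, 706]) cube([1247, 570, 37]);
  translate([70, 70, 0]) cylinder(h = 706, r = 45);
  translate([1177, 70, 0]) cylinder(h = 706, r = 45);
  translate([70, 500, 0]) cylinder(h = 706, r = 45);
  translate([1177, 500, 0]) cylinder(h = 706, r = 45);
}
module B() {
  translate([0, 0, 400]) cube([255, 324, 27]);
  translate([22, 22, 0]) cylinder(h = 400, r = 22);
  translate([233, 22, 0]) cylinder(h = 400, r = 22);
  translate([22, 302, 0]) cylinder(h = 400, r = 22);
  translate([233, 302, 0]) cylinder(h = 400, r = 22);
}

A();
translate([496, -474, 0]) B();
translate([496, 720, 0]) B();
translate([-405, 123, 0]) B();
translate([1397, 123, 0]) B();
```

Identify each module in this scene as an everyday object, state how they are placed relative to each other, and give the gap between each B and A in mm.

Each stool's nearest face is 150 mm from the table's bounding box.

A is a table. B is a stool. Four stools sit around the table at the −y, +y, −x, +x sides. The gap between each stool and the table is 150 mm.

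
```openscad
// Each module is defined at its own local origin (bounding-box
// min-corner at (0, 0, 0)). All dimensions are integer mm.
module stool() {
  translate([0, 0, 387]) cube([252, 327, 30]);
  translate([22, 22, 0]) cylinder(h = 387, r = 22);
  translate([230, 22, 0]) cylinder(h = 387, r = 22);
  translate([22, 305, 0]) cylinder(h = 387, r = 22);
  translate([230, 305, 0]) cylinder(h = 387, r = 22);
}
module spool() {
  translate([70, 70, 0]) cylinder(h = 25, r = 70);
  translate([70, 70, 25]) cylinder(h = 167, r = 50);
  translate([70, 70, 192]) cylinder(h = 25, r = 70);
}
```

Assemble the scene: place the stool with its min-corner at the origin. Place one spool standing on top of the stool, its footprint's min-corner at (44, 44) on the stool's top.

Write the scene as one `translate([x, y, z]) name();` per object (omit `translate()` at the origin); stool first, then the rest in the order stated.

stool();
translate([44, 44, 417]) spool();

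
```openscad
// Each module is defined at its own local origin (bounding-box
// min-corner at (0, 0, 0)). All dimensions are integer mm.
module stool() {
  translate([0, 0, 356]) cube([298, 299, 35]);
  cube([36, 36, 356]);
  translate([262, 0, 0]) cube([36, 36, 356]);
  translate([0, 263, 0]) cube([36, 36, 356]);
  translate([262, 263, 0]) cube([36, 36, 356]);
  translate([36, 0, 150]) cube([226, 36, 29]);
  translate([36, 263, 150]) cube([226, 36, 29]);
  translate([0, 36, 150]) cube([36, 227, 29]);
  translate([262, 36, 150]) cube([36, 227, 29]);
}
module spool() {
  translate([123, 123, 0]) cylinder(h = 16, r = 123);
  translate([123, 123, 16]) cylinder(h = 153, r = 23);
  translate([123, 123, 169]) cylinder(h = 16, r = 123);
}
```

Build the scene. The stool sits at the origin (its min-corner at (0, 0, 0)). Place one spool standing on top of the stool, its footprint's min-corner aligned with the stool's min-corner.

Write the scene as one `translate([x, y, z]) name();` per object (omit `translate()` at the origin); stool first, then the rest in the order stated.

stool();
translate([0, 0, 391]) spool();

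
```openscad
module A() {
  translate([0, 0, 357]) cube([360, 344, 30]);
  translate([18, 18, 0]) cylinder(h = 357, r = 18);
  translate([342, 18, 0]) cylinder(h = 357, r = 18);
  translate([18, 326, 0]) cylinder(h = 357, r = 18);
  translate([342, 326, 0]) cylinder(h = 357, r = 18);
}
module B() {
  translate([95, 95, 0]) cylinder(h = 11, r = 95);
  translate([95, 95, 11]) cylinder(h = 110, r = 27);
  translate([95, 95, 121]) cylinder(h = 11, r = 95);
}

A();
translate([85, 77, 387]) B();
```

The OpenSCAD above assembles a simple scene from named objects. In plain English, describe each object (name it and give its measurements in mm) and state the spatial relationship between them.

A is a simple wooden stool: a rectangular seat 360 mm (x) by 344 mm (y), 30 mm thick, top face at z = 387 mm, on four round legs, each 36 mm in diameter. The legs rest on z = 0, each leg's axis is inset half a diameter from the nearest pair of seat edges (so the leg's bounding box is flush with the corner).

B is a spool: two coaxial disc flanges of radius 95 mm and thickness 11 mm, joined by a core cylinder of radius 27 mm and height 110 mm. The lower flange rests on z = 0 and the three cylinders share a vertical axis.

The spool is on top of the stool, centred.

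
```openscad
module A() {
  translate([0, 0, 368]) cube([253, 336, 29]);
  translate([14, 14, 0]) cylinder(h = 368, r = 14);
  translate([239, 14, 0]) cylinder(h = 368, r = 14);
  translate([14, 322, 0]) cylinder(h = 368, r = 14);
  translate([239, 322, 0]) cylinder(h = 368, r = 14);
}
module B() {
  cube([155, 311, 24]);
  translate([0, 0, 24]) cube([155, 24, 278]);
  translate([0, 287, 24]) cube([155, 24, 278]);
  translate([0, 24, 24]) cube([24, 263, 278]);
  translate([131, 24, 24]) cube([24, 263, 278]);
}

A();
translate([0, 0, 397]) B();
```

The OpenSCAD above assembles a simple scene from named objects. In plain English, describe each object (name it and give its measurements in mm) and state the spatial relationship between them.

A is a four-legged stool. The seat is 253×336 mm, 29 mm thick, top at z = 397 mm. It stands on four round legs, each 28 mm in diameter, from z = 0 to the seat underside, each leg's axis is inset half a diameter from the nearest pair of seat edges (so the leg's bounding box is flush with the corner).

B is an open storage box with external size 155×311×302 mm and wall thickness 24 mm (the base is also 24 mm thick). The base covers the whole footprint; the four walls stand on the base, with the y-facing walls full-width and the x-facing walls fitting between their inner faces.

The open box is on top of the stool.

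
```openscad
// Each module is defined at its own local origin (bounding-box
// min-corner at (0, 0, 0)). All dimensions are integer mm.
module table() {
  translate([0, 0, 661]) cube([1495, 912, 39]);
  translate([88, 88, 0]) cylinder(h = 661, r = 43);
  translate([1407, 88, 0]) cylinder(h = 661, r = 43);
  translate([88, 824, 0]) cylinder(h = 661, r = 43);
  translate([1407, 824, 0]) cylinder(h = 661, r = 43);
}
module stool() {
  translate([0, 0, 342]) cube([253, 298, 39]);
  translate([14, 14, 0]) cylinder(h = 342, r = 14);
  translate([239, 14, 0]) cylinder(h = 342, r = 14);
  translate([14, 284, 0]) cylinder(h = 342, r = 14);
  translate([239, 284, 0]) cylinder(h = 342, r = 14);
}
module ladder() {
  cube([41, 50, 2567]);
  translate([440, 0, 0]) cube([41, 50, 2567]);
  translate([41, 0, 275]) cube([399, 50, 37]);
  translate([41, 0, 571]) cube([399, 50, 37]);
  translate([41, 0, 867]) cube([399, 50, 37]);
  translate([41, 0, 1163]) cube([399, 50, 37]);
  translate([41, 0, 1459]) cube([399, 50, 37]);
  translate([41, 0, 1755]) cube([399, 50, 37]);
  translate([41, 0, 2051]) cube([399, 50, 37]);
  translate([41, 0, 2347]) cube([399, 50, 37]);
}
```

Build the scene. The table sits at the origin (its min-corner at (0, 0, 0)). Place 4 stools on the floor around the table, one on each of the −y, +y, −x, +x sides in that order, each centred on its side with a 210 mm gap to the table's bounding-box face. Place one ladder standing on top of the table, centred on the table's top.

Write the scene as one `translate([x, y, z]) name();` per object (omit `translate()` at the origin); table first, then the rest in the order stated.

table();
translate([621, -508, 0]) stool();
translate([621, 1122, 0]) stool();
translate([-463, 307, 0]) stool();
translate([1705, 307, 0]) stool();
translate([507, 431, 700]) ladder();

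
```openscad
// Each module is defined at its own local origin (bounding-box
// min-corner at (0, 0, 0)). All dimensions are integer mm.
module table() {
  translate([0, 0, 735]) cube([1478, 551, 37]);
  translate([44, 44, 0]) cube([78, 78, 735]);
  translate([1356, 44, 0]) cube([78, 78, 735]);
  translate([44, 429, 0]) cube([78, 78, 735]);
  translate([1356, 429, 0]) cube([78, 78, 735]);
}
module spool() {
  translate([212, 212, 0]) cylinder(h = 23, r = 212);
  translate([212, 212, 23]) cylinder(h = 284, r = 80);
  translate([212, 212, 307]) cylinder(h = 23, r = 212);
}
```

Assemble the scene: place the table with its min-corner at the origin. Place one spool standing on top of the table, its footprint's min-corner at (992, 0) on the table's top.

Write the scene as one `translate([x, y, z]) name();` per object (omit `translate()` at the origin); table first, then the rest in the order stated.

table();
translate([992, 0, 772]) spool();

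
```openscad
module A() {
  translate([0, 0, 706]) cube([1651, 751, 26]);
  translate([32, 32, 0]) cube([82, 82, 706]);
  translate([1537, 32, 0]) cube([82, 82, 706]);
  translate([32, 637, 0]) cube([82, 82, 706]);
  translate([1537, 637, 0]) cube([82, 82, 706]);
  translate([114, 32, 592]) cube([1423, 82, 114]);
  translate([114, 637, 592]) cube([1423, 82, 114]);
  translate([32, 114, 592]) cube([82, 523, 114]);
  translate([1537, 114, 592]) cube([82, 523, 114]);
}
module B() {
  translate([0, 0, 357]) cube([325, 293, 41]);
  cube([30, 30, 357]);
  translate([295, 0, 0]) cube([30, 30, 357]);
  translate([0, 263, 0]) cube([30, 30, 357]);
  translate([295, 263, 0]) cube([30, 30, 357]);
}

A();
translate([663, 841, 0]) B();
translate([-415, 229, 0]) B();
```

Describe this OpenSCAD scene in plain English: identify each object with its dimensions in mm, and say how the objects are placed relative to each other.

A is a rectangular dining table. The top is 1651×751×26 mm with its upper surface at z = 732 mm. It stands on four 82×82 mm square legs, each inset 32 mm from the nearest pair of top edges, running from the floor to the underside of the top. Four apron rails, 82 mm thick and 114 mm tall, run between adjacent legs with their top edges flush with the underside of the top and their outer faces flush with the legs' outer faces.

B is a four-legged stool. The seat is a 325×293×41 mm slab whose top surface is at z = 398 mm; four square legs, each 30×30 mm in cross-section, run from the floor (z = 0) to the underside of the seat, each flush with a corner of the seat.

Two stools sit around the table at the +y, −x sides.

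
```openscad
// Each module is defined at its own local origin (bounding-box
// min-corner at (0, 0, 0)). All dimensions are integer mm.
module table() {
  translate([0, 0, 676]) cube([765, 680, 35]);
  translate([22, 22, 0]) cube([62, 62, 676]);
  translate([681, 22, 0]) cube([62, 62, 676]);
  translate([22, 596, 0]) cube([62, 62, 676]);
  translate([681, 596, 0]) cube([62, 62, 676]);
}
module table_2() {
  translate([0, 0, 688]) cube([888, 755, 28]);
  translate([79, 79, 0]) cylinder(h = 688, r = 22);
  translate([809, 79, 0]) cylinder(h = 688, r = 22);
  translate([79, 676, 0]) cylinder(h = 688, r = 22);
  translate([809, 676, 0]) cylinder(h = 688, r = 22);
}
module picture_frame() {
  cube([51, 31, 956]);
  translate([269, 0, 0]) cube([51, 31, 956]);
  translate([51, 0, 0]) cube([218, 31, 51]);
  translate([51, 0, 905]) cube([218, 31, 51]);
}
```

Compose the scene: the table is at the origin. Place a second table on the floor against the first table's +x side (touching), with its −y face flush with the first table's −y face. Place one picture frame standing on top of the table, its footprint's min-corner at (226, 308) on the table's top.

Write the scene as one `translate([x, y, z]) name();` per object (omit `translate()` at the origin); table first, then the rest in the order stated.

table();
translate([765, 0, 0]) table_2();
translate([226, 308, 711]) picture_frame();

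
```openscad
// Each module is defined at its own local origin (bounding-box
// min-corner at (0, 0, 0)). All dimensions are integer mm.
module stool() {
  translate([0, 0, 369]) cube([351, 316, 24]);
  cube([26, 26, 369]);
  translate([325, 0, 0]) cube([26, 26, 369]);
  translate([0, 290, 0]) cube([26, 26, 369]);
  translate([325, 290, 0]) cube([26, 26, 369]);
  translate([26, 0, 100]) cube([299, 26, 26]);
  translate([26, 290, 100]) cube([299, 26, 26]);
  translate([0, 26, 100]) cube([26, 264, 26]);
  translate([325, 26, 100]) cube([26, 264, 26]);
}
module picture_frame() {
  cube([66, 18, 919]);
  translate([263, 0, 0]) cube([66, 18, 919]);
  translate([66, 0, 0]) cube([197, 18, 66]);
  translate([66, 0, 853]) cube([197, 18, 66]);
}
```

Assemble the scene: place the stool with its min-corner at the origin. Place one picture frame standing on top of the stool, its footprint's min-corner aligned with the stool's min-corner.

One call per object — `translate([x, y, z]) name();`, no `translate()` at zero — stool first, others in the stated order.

stool();
translate([0, 0, 393]) picture_frame();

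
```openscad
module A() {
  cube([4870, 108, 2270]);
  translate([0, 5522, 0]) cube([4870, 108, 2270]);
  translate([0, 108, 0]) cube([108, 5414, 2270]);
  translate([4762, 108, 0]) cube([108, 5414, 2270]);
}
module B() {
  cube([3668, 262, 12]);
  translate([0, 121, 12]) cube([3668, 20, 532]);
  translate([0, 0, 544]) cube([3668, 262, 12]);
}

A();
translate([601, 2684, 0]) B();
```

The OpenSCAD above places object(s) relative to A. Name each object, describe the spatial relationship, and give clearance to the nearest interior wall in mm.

A is a house frame. B is an I-beam. The I-beam sits inside the house frame, centred. The clearance to the nearest interior wall is 493 mm.

Clearances: x = 493, y = 2576; minimum 493 mm.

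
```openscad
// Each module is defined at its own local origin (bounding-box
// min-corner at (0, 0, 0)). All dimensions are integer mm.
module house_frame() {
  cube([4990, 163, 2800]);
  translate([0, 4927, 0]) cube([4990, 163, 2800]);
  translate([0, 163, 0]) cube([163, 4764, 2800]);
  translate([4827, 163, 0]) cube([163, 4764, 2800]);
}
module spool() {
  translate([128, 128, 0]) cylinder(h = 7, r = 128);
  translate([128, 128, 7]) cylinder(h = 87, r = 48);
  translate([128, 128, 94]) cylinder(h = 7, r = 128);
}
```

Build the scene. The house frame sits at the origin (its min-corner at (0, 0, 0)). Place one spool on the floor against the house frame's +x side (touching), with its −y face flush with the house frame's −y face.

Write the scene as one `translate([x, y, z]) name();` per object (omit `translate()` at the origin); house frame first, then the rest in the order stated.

house_frame();
translate([4990, 0, 0]) spool();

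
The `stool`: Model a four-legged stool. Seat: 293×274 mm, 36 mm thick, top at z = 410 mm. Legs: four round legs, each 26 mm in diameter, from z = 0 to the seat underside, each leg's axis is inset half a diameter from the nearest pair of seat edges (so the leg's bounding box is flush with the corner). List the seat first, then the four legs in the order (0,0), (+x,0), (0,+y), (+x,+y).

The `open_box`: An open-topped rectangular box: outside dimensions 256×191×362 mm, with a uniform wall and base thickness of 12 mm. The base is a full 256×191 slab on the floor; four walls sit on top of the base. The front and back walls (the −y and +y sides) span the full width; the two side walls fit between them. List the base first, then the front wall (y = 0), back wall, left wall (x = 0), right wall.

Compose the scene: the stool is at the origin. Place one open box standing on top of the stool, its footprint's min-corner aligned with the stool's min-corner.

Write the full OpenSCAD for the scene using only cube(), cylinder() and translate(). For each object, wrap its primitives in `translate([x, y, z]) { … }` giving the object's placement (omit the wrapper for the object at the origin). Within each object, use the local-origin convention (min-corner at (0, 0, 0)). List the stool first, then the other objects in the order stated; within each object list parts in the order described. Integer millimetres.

translate([0, 0, 374]) cube([293, 274, 36]);
translate([13, 13, 0]) cylinder(h = 374, r = 13);
translate([280, 13, 0]) cylinder(h = 374, r = 13);
translate([13, 261, 0]) cylinder(h = 374, r = 13);
translate([280, 261, 0]) cylinder(h = 374, r = 13);
translate([0, 0, 410]) {
  cube([256, 191, 12]);
  translate([0, 0, 12]) cube([256, 12, 350]);
  translate([0, 179, 12]) cube([256, 12, 350]);
  translate([0, 12, 12]) cube([12, 167, 350]);
  translate([244, 12, 12]) cube([12, 167, 350]);
}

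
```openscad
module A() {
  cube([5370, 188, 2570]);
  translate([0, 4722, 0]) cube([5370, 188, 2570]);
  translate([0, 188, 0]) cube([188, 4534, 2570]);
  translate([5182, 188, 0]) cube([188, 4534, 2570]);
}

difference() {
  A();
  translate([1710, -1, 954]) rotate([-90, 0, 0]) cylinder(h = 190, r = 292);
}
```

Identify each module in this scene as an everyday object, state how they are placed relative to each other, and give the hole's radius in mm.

A is a house frame. The house frame has a circular hole through its front wall. The hole's radius is 292 mm.

The subtracted cylinder has r = 292 mm.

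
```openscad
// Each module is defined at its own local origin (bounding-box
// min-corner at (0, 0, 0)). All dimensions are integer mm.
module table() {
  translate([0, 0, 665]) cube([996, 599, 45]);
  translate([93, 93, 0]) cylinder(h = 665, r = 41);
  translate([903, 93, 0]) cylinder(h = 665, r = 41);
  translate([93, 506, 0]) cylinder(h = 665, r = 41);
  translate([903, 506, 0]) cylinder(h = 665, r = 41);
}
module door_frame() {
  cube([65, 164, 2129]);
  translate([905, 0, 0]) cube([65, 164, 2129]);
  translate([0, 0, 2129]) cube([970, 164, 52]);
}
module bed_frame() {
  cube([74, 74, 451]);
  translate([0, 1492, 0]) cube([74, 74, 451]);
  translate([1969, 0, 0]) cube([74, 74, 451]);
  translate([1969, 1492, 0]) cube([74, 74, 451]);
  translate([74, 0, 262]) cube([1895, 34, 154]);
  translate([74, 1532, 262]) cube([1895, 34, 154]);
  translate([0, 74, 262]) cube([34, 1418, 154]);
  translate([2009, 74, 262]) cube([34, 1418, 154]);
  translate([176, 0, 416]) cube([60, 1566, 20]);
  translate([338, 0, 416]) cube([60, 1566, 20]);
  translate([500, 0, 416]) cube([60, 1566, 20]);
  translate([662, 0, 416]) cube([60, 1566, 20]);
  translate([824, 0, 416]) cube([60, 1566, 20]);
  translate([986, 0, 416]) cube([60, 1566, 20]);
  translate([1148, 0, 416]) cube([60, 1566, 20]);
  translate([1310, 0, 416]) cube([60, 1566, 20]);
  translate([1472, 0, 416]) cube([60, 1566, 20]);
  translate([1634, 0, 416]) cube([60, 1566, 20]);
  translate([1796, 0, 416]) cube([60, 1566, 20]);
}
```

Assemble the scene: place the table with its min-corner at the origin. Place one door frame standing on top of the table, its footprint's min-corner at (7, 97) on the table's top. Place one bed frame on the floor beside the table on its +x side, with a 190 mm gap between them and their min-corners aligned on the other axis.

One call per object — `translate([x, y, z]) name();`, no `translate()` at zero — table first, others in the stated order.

table();
translate([7, 97, 710]) door_frame();
translate([1186, 0, 0]) bed_frame();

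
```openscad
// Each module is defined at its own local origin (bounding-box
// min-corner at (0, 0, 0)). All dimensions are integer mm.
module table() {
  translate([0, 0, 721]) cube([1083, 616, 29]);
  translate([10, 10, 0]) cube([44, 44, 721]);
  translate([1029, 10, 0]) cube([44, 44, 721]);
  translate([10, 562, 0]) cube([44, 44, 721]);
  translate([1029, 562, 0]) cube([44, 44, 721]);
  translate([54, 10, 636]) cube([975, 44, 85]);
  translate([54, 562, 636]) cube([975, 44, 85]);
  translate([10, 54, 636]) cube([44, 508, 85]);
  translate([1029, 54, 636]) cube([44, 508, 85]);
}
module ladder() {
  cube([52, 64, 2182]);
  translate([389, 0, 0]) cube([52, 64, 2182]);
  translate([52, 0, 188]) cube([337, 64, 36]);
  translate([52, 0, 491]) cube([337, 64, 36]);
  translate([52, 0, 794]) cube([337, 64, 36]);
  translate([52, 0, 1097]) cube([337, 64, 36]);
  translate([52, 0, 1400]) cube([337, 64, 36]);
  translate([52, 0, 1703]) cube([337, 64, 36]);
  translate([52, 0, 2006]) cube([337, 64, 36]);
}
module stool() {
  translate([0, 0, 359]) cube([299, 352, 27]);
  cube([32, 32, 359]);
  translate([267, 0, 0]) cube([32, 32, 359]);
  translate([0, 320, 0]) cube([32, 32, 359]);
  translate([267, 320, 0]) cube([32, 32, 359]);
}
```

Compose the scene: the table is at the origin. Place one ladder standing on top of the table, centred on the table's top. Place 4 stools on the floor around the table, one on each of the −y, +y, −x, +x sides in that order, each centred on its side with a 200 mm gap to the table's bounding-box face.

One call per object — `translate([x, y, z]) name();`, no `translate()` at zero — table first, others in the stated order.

table();
translate([321, 276, 750]) ladder();
translate([392, -552, 0]) stool();
translate([392, 816, 0]) stool();
translate([-499, 132, 0]) stool();
translate([1283, 132, 0]) stool();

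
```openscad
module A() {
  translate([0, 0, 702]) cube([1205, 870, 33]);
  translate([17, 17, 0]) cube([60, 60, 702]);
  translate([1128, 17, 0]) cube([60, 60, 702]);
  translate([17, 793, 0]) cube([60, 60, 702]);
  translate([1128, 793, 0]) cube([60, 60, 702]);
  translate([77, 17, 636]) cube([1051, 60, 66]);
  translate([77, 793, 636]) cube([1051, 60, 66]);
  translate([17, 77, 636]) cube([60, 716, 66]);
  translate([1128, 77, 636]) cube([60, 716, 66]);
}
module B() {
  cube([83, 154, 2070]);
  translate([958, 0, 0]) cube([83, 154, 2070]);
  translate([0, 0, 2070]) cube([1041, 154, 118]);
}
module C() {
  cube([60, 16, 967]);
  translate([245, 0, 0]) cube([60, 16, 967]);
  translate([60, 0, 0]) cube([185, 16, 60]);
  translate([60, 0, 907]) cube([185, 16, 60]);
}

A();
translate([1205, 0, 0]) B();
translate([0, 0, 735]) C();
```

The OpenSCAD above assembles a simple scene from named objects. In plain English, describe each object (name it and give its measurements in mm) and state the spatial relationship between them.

A is a rectangular dining table. The top is 1205×870×33 mm with its upper surface at z = 735 mm. It stands on four 60×60 mm square legs, each inset 17 mm from the nearest pair of top edges, running from the floor to the underside of the top. Four apron rails, 60 mm thick and 66 mm tall, run between adjacent legs with their top edges flush with the underside of the top and their outer faces flush with the legs' outer faces.

B is a rectangular door frame: two vertical jambs of 83×154 mm section, 2070 mm tall, with a clear opening 875 mm wide between their inner faces. A header 118 mm tall and 154 mm deep lies on top of the jambs and spans the full outside width.

C is a picture frame with a 185×847 mm rectangular opening (x by z) and a uniform 60 mm border on every side. Frame depth is 16 mm along y. It is built from two vertical stiles running the full outside height and two horizontal rails spanning the gap between the stiles.

The door frame is against the table's +x side, with their −y faces flush. The picture frame is on top of the table.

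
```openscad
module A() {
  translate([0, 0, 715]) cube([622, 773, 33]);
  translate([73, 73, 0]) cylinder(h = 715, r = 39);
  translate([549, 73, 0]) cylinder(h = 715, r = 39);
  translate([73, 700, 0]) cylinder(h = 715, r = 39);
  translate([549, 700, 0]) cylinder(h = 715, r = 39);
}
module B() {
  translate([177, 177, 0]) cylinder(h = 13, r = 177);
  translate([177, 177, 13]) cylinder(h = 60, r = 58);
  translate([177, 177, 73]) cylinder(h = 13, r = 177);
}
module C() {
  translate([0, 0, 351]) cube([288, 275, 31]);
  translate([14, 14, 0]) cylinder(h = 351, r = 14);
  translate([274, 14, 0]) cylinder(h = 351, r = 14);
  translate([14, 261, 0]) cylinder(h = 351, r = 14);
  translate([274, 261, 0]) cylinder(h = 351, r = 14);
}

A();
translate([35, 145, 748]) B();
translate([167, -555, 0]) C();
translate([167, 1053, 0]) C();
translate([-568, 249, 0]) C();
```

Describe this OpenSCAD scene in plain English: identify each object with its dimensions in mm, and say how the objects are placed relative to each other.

A is a table: top 622 mm (x) × 773 mm (y), 33 mm thick, upper face at z = 748 mm, on four round legs of 78 mm diameter, each leg's bounding box inset 34 mm from the nearest pair of top edges, running from z = 0 to the bottom of the top.

B is a spool: two coaxial disc flanges of radius 177 mm and thickness 13 mm, joined by a core cylinder of radius 58 mm and height 60 mm. The lower flange rests on z = 0 and the three cylinders share a vertical axis.

C is a simple wooden stool: a rectangular seat 288 mm (x) by 275 mm (y), 31 mm thick, top face at z = 382 mm, on four round legs, each 28 mm in diameter. The legs rest on z = 0, each leg's axis is inset half a diameter from the nearest pair of seat edges (so the leg's bounding box is flush with the corner).

The spool is on top of the table. Three stools sit around the table at the −y, +y, −x sides.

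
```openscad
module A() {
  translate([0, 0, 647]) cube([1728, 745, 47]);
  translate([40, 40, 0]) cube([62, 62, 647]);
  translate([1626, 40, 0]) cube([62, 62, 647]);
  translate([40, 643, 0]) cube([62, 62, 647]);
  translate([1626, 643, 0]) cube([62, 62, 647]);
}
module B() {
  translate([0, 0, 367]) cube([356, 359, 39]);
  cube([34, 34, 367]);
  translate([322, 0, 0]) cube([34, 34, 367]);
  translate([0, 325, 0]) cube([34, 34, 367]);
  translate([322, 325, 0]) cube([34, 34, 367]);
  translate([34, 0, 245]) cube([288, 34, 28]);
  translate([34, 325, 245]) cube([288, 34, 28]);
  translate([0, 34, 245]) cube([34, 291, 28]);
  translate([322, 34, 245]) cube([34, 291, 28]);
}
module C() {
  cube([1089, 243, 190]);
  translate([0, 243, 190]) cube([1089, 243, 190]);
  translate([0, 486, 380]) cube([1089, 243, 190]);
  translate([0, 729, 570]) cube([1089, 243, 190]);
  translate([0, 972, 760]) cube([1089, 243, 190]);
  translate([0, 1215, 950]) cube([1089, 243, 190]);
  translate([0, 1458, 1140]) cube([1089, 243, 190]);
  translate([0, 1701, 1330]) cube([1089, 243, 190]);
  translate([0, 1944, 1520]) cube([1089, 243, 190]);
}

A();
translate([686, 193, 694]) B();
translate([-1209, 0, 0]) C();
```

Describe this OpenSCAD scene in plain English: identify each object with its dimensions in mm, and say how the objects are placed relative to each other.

A is a table: top 1728 mm (x) × 745 mm (y), 47 mm thick, upper face at z = 694 mm, on four 62×62 mm square legs, each inset 40 mm from the nearest pair of top edges, running from z = 0 to the bottom of the top.

B is a four-legged stool. The seat is a 356×359×39 mm slab whose top surface is at z = 406 mm; four square legs, each 34×34 mm in cross-section, run from the floor (z = 0) to the underside of the seat, each flush with a corner of the seat. Four stretchers, 34 mm wide and 28 mm tall, connect adjacent legs with their undersides at z = 245 mm, each running between the inner faces of the legs it joins and aligned with the legs' outer faces on the other axis.

C is a straight staircase of 9 solid steps. Each step is 1089 mm wide (x), 243 mm deep (y, the going) and 190 mm tall (the rise). The first step rests on the floor; each subsequent step sits one going further in +y and one rise higher in +z, directly behind and above the previous step with no overlap.

The stool is on top of the table, centred. The staircase is on the floor beside the table on its −x side.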